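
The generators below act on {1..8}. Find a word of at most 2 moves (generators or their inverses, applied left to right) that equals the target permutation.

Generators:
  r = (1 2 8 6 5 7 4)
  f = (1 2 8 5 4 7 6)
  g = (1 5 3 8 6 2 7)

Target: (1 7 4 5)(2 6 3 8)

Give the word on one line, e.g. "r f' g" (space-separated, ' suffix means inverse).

r g

  after r: (1 2 8 6 5 7 4)
  after g: (1 7 4 5)(2 6 3 8)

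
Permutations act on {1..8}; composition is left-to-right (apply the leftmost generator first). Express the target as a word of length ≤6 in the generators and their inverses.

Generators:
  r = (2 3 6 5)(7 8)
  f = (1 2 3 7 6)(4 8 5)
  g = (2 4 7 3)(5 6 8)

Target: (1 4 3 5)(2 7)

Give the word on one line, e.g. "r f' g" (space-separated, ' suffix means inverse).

  after g': (2 3 7 4)(5 8 6)
  after f: (1 2 7 8)(3 6 4)
  after r: (1 3 5 2 8)(4 6)
  after f': (1 2 4 7 3 8 6 5)
  after g: (1 4 3 5)(2 7)

g' f r f' g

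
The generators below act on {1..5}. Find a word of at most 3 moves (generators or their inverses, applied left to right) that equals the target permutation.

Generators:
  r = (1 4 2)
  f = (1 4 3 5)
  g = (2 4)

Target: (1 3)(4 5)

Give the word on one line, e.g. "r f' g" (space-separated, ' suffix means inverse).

  after f: (1 4 3 5)
  after f: (1 3)(4 5)

f f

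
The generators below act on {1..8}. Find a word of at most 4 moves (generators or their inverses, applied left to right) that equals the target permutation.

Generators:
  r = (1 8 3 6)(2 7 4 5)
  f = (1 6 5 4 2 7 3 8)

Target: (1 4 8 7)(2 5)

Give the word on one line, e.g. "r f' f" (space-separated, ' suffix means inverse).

  after r: (1 8 3 6)(2 7 4 5)
  after f': (1 3)(4 6 8 7 5)
  after f': (1 7 6 3 8 2 4)
  after r: (1 4 8 7)(2 5)

r f' f' r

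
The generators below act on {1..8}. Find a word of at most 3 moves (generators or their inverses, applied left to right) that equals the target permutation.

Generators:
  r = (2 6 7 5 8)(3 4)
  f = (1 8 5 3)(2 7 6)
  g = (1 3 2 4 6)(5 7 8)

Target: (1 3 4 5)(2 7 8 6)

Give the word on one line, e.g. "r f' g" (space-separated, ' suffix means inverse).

  after r: (2 6 7 5 8)(3 4)
  after f': (1 3 4 5)(2 7 8 6)

r f'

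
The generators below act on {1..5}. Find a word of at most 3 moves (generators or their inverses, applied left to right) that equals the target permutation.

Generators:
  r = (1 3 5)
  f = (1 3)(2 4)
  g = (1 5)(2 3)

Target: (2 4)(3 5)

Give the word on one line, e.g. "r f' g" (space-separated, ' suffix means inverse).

  after r': (1 5 3)
  after f': (1 5)(2 4)
  after r: (2 4)(3 5)

r' f' r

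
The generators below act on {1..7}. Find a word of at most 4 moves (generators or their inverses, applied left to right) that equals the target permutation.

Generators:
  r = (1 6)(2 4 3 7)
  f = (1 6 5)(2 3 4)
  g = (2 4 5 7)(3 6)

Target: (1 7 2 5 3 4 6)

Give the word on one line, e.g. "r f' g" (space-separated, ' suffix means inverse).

  after f: (1 6 5)(2 3 4)
  after f: (1 5 6)(2 4 3)
  after g: (1 7 2 5 3 4 6)

f f g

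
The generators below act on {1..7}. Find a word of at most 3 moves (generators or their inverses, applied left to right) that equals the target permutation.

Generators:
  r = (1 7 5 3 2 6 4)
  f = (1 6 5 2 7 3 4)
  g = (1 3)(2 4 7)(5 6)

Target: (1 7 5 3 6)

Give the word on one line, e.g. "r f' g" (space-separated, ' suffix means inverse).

g r' r'

  after g: (1 3)(2 4 7)(5 6)
  after r': (1 5 2 6 7 3 4)
  after r': (1 7 5 3 6)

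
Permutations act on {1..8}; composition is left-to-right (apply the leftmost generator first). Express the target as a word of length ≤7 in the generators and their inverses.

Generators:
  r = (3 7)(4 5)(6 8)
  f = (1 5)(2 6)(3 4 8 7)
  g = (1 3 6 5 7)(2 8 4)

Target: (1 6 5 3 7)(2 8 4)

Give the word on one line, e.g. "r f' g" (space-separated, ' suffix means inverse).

g g f' g r'

  after g: (1 3 6 5 7)(2 8 4)
  after g: (1 6 7 3 5)(2 4 8)
  after f': (1 2 3)(6 8)
  after g: (1 8 5 7)(2 6 4)
  after r': (1 6 5 3 7)(2 8 4)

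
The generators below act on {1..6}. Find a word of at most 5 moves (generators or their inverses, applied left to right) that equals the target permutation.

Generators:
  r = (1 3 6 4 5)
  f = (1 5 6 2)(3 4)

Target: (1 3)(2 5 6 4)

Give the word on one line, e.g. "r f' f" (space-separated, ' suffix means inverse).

  after r: (1 3 6 4 5)
  after f': (1 4)(2 6 3 5)
  after f': (1 3)(2 5 6 4)

r f' f'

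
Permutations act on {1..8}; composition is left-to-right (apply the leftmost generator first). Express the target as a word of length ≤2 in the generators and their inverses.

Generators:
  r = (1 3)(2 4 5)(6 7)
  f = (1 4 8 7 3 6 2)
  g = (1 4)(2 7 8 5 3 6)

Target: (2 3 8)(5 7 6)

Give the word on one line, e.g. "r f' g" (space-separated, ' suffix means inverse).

g' g'

  after g': (1 4)(2 6 3 5 8 7)
  after g': (2 3 8)(5 7 6)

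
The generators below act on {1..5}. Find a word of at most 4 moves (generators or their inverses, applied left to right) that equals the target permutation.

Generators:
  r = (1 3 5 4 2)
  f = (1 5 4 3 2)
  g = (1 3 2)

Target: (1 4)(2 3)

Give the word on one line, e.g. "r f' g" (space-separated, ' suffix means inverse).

  after r': (1 2 4 5 3)
  after g: (2 4 5)
  after r': (1 2 5 4 3)
  after r': (1 4)(2 3)

r' g r' r'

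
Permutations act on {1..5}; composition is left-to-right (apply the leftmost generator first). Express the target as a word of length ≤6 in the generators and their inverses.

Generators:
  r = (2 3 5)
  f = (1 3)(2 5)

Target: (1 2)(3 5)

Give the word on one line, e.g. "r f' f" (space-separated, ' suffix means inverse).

  after f: (1 3)(2 5)
  after r: (1 5 3)
  after f: (1 2 5)
  after r': (1 5)(2 3)
  after f: (1 2)(3 5)

f r f r' f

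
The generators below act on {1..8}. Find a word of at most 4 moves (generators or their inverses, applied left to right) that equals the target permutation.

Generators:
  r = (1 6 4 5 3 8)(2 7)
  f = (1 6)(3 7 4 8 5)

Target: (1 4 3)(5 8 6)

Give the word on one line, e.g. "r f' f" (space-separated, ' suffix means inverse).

r r

  after r: (1 6 4 5 3 8)(2 7)
  after r: (1 4 3)(5 8 6)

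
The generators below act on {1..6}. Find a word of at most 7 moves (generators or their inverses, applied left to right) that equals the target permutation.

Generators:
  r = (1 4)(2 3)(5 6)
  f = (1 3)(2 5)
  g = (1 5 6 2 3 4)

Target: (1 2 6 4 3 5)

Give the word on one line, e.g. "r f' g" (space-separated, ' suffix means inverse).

  after r': (1 4)(2 3)(5 6)
  after g: (2 4 5)
  after g: (1 5 3 4 6 2)
  after g: (1 6 3)(2 5 4)
  after g: (1 2 6 4 3 5)

r' g g g g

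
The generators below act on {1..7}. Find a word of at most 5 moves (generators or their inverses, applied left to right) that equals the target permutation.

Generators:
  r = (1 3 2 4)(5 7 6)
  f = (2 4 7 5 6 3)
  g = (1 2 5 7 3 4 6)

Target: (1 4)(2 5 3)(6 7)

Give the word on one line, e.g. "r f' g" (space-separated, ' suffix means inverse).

r' f r' g' f

  after r': (1 4 2 3)(5 6 7)
  after f: (1 7 6 5 3)
  after r': (1 5)(2 3 4)
  after g': (1 2 7 5 6 4)
  after f: (1 4)(2 5 3)(6 7)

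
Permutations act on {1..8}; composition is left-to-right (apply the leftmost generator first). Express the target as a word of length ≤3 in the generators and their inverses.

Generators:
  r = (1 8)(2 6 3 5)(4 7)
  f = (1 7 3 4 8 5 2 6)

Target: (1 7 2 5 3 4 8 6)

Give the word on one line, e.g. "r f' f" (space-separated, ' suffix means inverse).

f r' r'

  after f: (1 7 3 4 8 5 2 6)
  after r': (1 4)(3 7 6 8)
  after r': (1 7 2 5 3 4 8 6)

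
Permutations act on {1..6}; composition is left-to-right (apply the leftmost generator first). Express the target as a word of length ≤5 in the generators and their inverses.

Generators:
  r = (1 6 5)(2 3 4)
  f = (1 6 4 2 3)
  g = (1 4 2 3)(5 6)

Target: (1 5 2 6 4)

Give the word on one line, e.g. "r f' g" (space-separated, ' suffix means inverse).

r g f

  after r: (1 6 5)(2 3 4)
  after g: (1 5 4 3 2)
  after f: (1 5 2 6 4)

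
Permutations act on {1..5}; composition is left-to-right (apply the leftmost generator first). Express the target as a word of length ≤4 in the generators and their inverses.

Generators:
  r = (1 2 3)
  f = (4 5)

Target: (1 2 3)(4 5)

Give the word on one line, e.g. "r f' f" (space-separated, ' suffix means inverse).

  after r': (1 3 2)
  after f': (1 3 2)(4 5)
  after r': (1 2 3)(4 5)

r' f' r'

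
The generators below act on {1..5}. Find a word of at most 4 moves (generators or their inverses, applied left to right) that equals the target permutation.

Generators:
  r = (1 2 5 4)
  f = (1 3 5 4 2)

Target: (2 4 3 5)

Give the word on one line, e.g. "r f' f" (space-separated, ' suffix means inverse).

f' f' r

  after f': (1 2 4 5 3)
  after f': (1 4 3 2 5)
  after r: (2 4 3 5)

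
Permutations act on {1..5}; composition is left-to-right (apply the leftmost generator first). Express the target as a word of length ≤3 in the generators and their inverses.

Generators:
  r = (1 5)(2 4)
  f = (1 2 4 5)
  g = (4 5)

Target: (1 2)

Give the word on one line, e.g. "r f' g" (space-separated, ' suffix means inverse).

  after r: (1 5)(2 4)
  after g': (1 4 2 5)
  after r: (1 2)

r g' r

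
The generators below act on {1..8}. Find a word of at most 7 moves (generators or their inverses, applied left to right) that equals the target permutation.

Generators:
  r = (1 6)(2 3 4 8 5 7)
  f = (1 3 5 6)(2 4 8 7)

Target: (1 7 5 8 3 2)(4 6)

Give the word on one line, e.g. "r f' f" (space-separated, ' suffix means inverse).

  after r': (1 6)(2 7 5 8 4 3)
  after f': (1 5 4)(2 8)(3 7)
  after f': (1 3 8 7)(2 4 6 5)
  after r': (1 2 3 4)(5 7 6 8)
  after f': (1 7 5 8 3 2)(4 6)

r' f' f' r' f'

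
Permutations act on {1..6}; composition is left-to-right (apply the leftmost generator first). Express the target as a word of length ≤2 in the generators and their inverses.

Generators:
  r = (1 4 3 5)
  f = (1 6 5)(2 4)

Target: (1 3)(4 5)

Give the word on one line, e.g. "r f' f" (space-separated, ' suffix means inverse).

  after r': (1 5 3 4)
  after r': (1 3)(4 5)

r' r'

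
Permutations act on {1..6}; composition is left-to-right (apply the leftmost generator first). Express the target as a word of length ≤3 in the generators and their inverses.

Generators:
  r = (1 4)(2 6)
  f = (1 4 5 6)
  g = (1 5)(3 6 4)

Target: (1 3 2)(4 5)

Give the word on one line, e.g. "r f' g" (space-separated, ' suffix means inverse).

  after r': (1 4)(2 6)
  after g: (1 3 6 2 4 5)
  after r': (1 3 2)(4 5)

r' g r'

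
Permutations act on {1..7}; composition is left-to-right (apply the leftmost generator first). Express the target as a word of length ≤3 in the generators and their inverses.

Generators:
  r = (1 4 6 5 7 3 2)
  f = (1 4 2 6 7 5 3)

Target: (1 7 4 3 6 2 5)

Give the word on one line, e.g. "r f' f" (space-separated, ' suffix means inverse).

  after r': (1 2 3 7 5 6 4)
  after r': (1 3 5 4 2 7 6)
  after r': (1 7 4 3 6 2 5)

r' r' r'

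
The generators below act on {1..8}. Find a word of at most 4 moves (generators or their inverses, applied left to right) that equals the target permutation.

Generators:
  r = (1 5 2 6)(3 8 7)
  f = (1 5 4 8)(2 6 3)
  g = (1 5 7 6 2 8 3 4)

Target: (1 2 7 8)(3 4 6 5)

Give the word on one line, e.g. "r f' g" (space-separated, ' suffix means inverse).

f r f g

  after f: (1 5 4 8)(2 6 3)
  after r: (1 2)(3 6 8 5 4 7)
  after f: (1 6)(2 5 8 4 7)
  after g: (1 2 7 8)(3 4 6 5)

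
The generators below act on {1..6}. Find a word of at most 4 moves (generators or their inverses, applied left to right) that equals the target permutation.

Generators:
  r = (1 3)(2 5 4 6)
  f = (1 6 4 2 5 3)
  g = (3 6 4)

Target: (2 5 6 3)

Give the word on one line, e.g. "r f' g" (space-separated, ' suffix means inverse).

  after f': (1 3 5 2 4 6)
  after r': (2 5 6 3)

f' r'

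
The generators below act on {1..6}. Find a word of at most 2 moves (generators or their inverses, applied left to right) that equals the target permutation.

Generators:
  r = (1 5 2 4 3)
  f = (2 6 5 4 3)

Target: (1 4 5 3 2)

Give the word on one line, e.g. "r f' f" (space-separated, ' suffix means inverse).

r' r'

  after r': (1 3 4 2 5)
  after r': (1 4 5 3 2)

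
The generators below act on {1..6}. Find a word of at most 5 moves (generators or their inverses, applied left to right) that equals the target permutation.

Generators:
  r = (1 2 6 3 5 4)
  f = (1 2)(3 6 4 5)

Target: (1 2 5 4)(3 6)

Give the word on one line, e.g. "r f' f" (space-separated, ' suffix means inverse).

r' r' f' r r

  after r': (1 4 5 3 6 2)
  after r': (1 5 6)(2 4 3)
  after f': (1 4 5 3)(2 6)
  after r: (2 3)
  after r: (1 2 5 4)(3 6)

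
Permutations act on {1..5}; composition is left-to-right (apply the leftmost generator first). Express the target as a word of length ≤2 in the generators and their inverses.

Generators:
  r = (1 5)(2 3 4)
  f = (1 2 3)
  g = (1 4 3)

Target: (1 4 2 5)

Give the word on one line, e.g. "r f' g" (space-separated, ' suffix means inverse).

  after f': (1 3 2)
  after r: (1 4 2 5)

f' r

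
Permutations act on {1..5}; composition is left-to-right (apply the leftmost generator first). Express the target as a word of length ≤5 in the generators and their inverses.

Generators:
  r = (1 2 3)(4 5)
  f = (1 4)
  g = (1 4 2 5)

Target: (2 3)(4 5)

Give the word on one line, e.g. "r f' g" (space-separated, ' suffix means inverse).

  after r': (1 3 2)(4 5)
  after r': (1 2 3)
  after g: (1 5)(2 3 4)
  after g: (2 3)(4 5)

r' r' g g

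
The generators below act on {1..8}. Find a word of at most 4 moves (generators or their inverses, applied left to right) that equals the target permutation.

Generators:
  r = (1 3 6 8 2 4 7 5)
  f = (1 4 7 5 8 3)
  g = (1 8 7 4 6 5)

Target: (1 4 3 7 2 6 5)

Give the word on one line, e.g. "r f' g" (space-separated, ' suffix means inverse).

r f' g r'

  after r: (1 3 6 8 2 4 7 5)
  after f': (1 8 2)(3 6 5)
  after g: (1 7 4 6)(2 8)(3 5)
  after r': (1 4 3 7 2 6 5)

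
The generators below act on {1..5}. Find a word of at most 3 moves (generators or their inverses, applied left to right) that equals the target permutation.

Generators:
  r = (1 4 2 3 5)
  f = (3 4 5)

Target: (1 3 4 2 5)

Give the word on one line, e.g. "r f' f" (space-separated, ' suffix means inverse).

  after r: (1 4 2 3 5)
  after f: (1 5)(2 4)
  after f: (1 3 4 2 5)

r f f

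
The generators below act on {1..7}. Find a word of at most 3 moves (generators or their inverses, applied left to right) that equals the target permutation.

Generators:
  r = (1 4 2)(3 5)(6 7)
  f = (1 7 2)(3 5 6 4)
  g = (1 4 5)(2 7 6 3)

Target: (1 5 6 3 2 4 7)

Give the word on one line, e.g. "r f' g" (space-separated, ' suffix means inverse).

  after g: (1 4 5)(2 7 6 3)
  after f: (1 3)(4 6 5 7)
  after r': (1 5 6 3 2 4 7)

g f r'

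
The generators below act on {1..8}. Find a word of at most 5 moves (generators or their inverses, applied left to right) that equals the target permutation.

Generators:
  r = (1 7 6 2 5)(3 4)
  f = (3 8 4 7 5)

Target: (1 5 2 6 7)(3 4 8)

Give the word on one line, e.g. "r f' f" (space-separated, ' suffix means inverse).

f' r f' r f'

  after f': (3 5 7 4 8)
  after r: (1 7 3)(2 5 6)(4 8)
  after f': (1 4 3)(2 7 5 6)
  after r: (1 3 7)(2 6 5)
  after f': (1 5 2 6 7)(3 4 8)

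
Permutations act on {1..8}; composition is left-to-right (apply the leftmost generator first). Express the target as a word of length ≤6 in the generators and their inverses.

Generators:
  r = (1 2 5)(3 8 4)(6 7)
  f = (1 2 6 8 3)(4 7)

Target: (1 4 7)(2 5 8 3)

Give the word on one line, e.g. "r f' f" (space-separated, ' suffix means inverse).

  after f': (1 3 8 6 2)(4 7)
  after r: (1 8 7 3 4 6 5)
  after r: (1 4 7 8 6)(2 5)
  after f: (1 7 3)(2 5 6)
  after f: (1 4 7)(2 5 8 3)

f' r r f f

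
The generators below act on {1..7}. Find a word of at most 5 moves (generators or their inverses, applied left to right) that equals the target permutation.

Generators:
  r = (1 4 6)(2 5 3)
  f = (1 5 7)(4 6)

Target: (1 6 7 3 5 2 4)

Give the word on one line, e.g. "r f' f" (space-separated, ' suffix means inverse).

  after r: (1 4 6)(2 5 3)
  after f: (1 6 5 3 2 7)
  after f: (1 4 6 7 5 3 2)
  after r: (1 6 7 3 5 2 4)

r f f r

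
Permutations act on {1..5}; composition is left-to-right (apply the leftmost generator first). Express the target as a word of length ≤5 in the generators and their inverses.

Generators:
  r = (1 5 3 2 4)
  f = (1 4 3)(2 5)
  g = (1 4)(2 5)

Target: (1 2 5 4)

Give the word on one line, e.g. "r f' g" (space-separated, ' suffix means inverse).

  after r': (1 4 2 3 5)
  after g: (2 3)(4 5)
  after r: (1 5)(3 4)
  after f: (1 2 5 4)

r' g r f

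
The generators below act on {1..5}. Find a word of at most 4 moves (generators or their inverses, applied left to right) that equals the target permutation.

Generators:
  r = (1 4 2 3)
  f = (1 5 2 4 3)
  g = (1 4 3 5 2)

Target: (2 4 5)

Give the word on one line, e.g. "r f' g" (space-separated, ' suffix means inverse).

r' r' g

  after r': (1 3 2 4)
  after r': (1 2)(3 4)
  after g: (2 4 5)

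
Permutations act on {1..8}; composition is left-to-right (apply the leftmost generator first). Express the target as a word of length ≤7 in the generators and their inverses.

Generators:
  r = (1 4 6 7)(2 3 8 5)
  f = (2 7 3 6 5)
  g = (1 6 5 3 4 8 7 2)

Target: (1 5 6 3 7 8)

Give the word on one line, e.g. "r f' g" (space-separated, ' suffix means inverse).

  after r': (1 7 6 4)(2 5 8 3)
  after g: (1 2 3)(4 6 8)(5 7)
  after r: (1 3 4 7 2 8 6 5)
  after r: (1 8 7 3 6 2 5 4)
  after r: (1 5 6 3 7 8)

r' g r r r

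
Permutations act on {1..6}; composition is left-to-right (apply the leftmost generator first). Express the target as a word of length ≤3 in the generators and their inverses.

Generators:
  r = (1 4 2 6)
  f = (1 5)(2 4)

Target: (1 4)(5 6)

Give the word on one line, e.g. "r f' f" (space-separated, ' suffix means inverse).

  after r: (1 4 2 6)
  after f': (1 2 6 5)
  after r': (1 4)(5 6)

r f' r'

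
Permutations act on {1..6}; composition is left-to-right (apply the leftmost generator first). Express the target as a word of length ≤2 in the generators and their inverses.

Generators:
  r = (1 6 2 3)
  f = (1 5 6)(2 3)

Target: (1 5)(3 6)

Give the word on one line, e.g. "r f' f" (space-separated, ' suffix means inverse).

f r'

  after f: (1 5 6)(2 3)
  after r': (1 5)(3 6)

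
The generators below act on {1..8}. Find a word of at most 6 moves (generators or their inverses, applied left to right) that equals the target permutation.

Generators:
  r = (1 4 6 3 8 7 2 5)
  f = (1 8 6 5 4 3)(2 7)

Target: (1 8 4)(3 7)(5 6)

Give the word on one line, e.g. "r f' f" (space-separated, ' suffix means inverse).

r' f r' f

  after r': (1 5 2 7 8 3 6 4)
  after f: (1 4 8)(3 5 7 6)
  after r': (2 7 4 3)(5 8)
  after f: (1 8 4)(3 7)(5 6)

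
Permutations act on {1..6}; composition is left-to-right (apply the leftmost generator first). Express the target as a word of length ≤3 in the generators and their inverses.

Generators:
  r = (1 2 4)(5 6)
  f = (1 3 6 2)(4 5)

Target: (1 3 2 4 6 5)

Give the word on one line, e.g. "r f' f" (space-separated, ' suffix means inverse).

r f' f'

  after r: (1 2 4)(5 6)
  after f': (1 6 4 2 5 3)
  after f': (1 3 2 4 6 5)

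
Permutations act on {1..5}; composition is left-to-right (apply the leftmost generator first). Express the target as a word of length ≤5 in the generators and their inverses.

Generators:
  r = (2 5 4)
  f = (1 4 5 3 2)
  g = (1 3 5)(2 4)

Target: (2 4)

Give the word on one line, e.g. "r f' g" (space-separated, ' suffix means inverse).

  after f': (1 2 3 5 4)
  after f': (1 3 4 2 5)
  after r: (1 3 2 4 5)
  after r: (1 3 5)
  after g': (2 4)

f' f' r r g'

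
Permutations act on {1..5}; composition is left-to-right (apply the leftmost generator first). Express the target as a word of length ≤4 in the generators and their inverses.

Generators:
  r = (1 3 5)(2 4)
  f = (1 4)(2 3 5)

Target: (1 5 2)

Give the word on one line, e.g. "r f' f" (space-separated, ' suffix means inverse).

f' f' r r

  after f': (1 4)(2 5 3)
  after f': (2 3 5)
  after r: (1 3)(2 5 4)
  after r: (1 5 2)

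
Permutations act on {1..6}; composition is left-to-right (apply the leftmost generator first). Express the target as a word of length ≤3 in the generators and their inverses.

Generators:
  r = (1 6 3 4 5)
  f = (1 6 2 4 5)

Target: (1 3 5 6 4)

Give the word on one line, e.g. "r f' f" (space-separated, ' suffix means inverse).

  after r: (1 6 3 4 5)
  after r: (1 3 5 6 4)

r r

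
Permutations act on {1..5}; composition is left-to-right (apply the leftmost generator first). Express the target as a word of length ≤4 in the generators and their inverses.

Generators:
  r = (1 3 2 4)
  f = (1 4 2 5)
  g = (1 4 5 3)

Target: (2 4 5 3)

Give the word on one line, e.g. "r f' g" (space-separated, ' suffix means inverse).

  after r': (1 4 2 3)
  after g: (1 5 3 4 2)
  after f: (2 4 5 3)

r' g f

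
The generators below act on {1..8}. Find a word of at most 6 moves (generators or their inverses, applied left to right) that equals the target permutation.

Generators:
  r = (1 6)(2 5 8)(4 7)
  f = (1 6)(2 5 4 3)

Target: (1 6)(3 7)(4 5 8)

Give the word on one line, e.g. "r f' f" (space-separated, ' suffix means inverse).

f' r' f' f' f'

  after f': (1 6)(2 3 4 5)
  after r': (2 3 7 4)(5 8)
  after f': (1 6)(2 4 3 7 5 8)
  after f': (2 5 8 3 7)
  after f': (1 6)(3 7)(4 5 8)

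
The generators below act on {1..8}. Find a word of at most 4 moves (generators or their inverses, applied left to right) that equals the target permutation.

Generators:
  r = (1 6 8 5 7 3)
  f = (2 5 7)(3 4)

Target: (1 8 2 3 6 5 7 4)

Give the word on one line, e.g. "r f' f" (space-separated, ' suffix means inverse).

  after r: (1 6 8 5 7 3)
  after f': (1 6 8 2 7 4 3)
  after r: (1 8 2 3 6 5 7 4)

r f' r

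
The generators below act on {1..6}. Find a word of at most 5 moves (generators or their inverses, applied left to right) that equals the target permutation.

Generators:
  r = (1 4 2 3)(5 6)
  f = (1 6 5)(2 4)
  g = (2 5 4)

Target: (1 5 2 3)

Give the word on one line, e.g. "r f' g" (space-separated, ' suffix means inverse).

  after g': (2 4 5)
  after f: (1 6 5 4)
  after r: (1 5 2 3)

g' f r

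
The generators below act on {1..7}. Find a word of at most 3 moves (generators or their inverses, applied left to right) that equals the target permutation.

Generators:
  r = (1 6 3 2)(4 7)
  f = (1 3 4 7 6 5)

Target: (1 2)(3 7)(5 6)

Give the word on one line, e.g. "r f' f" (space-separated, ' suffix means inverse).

r' f'

  after r': (1 2 3 6)(4 7)
  after f': (1 2)(3 7)(5 6)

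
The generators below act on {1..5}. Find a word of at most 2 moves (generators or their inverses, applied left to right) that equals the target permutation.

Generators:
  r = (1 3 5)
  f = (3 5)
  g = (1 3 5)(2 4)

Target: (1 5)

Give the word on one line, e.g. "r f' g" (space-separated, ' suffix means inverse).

r f'

  after r: (1 3 5)
  after f': (1 5)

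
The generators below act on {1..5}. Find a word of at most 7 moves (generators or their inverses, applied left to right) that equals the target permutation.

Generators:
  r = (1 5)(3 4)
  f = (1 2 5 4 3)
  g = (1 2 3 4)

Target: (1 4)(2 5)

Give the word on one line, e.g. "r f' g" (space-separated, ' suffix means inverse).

  after g': (1 4 3 2)
  after f: (1 3 5 4)
  after r: (1 4 5 3)
  after g': (1 3 4 5 2)
  after r': (1 4)(2 5)

g' f r g' r'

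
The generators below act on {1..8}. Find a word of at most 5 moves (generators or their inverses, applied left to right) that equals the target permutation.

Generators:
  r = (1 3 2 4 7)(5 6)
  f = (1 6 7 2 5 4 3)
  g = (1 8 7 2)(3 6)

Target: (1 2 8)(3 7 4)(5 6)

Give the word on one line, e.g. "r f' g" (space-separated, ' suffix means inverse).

  after g': (1 2 7 8)(3 6)
  after g': (1 7)(2 8)
  after r: (2 8 4 7 3)(5 6)
  after r: (1 3 4)(2 8 7)
  after r: (1 2 8)(3 7 4)(5 6)

g' g' r r r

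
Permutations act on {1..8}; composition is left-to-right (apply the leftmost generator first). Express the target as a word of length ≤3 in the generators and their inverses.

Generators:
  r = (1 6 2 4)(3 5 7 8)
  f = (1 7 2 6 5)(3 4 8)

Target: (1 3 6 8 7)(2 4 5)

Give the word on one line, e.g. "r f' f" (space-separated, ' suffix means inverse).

f r r

  after f: (1 7 2 6 5)(3 4 8)
  after r: (1 8 5 6 7 4 3)
  after r: (1 3 6 8 7)(2 4 5)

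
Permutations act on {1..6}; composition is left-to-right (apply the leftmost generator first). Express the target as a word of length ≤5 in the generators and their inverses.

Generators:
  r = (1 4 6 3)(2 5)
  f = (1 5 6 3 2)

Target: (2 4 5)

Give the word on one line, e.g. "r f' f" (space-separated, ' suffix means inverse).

f' r' f r' r'

  after f': (1 2 3 6 5)
  after r': (1 5 3 4)(2 6)
  after f: (1 6)(2 3 4 5)
  after r': (1 4 2 6 3)
  after r': (2 4 5)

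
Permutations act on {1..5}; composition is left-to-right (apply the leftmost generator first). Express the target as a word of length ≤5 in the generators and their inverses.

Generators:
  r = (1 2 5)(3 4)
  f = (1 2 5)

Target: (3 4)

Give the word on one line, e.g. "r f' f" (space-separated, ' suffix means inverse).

f' r f f f

  after f': (1 5 2)
  after r: (3 4)
  after f: (1 2 5)(3 4)
  after f: (1 5 2)(3 4)
  after f: (3 4)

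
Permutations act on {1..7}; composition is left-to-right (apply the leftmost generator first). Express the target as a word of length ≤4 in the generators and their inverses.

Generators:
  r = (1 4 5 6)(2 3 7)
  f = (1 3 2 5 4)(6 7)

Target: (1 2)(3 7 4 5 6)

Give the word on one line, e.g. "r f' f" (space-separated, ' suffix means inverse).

  after r': (1 6 5 4)(2 7 3)
  after f': (1 7)(2 6)
  after r: (1 2)(3 7 4 5 6)

r' f' r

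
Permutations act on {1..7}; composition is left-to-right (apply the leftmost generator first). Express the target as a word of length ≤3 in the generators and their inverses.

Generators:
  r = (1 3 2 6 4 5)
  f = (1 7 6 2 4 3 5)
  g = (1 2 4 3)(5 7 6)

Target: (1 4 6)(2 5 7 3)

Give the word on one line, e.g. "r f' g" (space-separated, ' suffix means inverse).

g' f'

  after g': (1 3 4 2)(5 6 7)
  after f': (1 4 6)(2 5 7 3)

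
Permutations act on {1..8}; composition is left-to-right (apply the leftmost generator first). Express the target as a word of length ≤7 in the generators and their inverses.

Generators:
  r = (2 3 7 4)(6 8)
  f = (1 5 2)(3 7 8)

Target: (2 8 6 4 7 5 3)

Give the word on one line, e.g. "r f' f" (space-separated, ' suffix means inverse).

r' f r' r' f'

  after r': (2 4 7 3)(6 8)
  after f: (1 5 2 4 8 6 3)
  after r': (1 5 4 6 2 7 3)
  after r': (1 5 7 2 3)(4 8 6)
  after f': (2 8 6 4 7 5 3)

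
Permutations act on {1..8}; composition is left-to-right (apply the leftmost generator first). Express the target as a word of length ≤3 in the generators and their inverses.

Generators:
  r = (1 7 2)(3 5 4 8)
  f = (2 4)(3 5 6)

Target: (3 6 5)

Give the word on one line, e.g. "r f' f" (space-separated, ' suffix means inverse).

  after f: (2 4)(3 5 6)
  after f: (3 6 5)

f f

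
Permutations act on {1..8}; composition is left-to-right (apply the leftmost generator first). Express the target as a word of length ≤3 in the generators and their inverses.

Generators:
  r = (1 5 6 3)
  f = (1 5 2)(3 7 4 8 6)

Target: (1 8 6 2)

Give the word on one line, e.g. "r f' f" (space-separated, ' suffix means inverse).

f r f'

  after f: (1 5 2)(3 7 4 8 6)
  after r: (1 6)(2 5)(3 7 4 8)
  after f': (1 8 6 2)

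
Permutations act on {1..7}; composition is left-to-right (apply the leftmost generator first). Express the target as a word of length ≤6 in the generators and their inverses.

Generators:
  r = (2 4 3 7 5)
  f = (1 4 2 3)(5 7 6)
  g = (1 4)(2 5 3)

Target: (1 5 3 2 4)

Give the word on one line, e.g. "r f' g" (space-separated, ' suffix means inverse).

  after r: (2 4 3 7 5)
  after g: (1 4 2)(3 7)
  after r: (1 3 5 2)
  after g': (1 5 3 2 4)

r g r g'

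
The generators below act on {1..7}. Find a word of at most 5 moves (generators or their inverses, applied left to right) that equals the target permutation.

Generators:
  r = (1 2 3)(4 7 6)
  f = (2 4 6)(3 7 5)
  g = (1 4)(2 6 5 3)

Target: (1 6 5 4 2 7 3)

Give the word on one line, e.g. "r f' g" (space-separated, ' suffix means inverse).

  after r': (1 3 2)(4 6 7)
  after g: (1 2 4 5 3 6 7)
  after f': (1 6 3 4 7)
  after f': (1 4 3 2 6 5 7)
  after r': (1 6 5 4 2 7 3)

r' g f' f' r'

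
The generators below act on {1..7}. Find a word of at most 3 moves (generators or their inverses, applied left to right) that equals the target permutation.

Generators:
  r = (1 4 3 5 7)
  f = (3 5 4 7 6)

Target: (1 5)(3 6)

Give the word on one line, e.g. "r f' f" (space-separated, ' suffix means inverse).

r r f

  after r: (1 4 3 5 7)
  after r: (1 3 7 4 5)
  after f: (1 5)(3 6)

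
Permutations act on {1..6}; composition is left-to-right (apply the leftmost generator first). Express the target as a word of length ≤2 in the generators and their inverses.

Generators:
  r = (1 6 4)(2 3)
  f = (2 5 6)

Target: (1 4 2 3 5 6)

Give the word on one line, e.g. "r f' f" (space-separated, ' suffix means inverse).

  after r': (1 4 6)(2 3)
  after f: (1 4 2 3 5 6)

r' f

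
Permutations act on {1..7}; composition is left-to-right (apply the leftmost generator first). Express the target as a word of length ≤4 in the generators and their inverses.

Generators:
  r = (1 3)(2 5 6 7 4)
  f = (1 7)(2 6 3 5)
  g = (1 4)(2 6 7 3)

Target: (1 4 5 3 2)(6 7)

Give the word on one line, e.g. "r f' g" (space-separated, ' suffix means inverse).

  after f: (1 7)(2 6 3 5)
  after r: (1 4 2 7 3 6)
  after f': (1 4 5 3 2)(6 7)

f r f'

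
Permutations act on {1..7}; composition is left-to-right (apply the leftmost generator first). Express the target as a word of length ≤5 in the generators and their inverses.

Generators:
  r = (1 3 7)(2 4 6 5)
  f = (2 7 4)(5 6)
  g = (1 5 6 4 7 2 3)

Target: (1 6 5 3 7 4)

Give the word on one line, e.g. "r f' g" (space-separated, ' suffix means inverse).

  after f: (2 7 4)(5 6)
  after r': (1 7 2 3)(4 5)
  after g: (1 2)(3 5 7)(4 6)
  after r: (1 4 5)(2 3)
  after g': (1 6 5 3 7 4)

f r' g r g'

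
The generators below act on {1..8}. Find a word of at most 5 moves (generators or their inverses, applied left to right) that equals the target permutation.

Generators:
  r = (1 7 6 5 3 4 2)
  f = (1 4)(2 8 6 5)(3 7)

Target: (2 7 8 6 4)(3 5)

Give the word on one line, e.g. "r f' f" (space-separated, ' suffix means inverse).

  after r': (1 2 4 3 5 6 7)
  after r': (1 4 5 7 2 3 6)
  after f: (2 7 8 6 4)(3 5)

r' r' f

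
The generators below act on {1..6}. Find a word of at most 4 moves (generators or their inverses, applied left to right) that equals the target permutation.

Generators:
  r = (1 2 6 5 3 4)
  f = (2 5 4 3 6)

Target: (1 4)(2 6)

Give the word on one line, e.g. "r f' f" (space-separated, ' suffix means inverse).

f r' f r

  after f: (2 5 4 3 6)
  after r': (1 4 5 3 2 6)
  after f: (1 3 5 6)
  after r: (1 4)(2 6)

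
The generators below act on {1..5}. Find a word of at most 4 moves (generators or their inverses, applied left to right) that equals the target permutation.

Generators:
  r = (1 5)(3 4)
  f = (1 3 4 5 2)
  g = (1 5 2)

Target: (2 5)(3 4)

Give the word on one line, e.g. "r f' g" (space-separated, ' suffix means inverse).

  after g: (1 5 2)
  after r: (2 5)(3 4)

g r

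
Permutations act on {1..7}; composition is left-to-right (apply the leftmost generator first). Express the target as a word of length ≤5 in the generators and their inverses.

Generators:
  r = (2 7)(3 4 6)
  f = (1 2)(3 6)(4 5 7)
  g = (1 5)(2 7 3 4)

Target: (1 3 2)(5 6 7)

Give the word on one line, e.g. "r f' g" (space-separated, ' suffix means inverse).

r' f' g' r'

  after r': (2 7)(3 6 4)
  after f': (1 2 5 4 6 7)
  after g': (1 4 6 2)(3 7 5)
  after r': (1 3 2)(5 6 7)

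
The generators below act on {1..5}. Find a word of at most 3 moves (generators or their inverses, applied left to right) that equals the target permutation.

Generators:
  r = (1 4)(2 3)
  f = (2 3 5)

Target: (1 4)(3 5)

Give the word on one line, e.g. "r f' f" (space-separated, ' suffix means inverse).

r f'

  after r: (1 4)(2 3)
  after f': (1 4)(3 5)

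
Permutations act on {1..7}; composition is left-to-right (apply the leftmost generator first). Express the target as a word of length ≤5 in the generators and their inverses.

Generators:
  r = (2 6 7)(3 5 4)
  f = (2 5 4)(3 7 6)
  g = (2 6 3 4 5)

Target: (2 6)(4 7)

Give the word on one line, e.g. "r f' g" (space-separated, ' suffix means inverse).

f' r' f g' g'

  after f': (2 4 5)(3 6 7)
  after r': (2 5 7 4 3)
  after f: (2 4 7)(3 5 6)
  after g': (2 3 4 7 5)
  after g': (2 6)(4 7)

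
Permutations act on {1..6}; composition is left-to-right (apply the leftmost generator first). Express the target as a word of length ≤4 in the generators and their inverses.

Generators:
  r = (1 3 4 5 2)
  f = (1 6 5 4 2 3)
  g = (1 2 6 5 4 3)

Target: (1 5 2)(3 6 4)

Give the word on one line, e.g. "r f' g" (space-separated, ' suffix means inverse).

  after f: (1 6 5 4 2 3)
  after f: (1 5 2)(3 6 4)

f f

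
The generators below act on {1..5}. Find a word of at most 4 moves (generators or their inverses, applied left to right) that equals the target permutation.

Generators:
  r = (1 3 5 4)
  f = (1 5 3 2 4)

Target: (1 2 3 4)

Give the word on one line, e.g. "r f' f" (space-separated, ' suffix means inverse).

  after r': (1 4 5 3)
  after f': (1 2 3 4)

r' f'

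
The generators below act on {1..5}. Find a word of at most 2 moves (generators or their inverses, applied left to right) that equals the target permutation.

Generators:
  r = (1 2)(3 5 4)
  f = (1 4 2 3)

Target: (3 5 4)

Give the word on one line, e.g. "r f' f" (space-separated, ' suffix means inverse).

r' r'

  after r': (1 2)(3 4 5)
  after r': (3 5 4)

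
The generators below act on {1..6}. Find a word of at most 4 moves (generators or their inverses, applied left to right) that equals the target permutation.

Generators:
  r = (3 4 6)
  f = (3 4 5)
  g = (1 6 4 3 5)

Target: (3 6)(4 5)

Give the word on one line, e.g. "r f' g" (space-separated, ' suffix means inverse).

  after r': (3 6 4)
  after f': (3 6)(4 5)

r' f'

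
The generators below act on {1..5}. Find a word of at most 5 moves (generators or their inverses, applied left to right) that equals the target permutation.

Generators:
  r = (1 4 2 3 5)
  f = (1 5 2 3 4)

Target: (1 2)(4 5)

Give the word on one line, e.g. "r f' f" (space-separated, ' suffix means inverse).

f' r' r' r' r'

  after f': (1 4 3 2 5)
  after r': (2 3 4)
  after r': (1 5 3)
  after r': (1 3 5 2 4)
  after r': (1 2)(4 5)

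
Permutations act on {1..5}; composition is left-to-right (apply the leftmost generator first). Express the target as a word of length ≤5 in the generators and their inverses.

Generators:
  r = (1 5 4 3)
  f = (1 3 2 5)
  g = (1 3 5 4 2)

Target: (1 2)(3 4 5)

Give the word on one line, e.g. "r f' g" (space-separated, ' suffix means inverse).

  after r': (1 3 4 5)
  after g: (1 5 3 2)
  after f': (1 2 5)
  after r': (1 2)(3 4 5)

r' g f' r'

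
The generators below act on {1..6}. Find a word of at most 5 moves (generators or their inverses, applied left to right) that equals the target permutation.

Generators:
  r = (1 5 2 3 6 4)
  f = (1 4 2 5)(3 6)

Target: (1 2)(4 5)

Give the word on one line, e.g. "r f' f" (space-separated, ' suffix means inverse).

f' r f r

  after f': (1 5 2 4)(3 6)
  after r: (1 2)(3 4 5)
  after f: (1 5 6 3 2 4)
  after r: (1 2)(4 5)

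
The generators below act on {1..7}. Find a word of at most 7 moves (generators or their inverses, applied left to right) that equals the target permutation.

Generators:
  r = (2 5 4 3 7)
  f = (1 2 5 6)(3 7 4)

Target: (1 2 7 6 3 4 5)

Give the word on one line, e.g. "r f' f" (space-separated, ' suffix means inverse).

  after r: (2 5 4 3 7)
  after f': (1 6 5 7)
  after r: (1 6 4 3 7)(2 5)
  after f': (1 5)(6 7)
  after r': (1 2 7 6 3 4 5)

r f' r f' r'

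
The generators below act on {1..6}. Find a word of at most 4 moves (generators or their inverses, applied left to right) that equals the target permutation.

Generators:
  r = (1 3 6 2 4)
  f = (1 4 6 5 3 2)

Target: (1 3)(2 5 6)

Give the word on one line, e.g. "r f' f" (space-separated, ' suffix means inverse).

r' r' f'

  after r': (1 4 2 6 3)
  after r': (1 2 3 4 6)
  after f': (1 3)(2 5 6)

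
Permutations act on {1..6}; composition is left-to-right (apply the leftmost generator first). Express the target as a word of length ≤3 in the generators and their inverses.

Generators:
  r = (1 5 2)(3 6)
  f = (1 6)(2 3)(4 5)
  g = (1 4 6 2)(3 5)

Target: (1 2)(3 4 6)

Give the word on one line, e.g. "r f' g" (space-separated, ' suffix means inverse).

  after f': (1 6)(2 3)(4 5)
  after r': (1 3 5 4)(2 6)
  after f: (1 2)(3 4 6)

f' r' f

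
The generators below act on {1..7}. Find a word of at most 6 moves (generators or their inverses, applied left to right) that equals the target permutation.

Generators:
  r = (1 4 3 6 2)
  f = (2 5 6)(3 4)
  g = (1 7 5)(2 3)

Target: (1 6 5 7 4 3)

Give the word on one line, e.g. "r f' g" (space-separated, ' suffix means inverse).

  after g': (1 5 7)(2 3)
  after r: (1 5 7 4 3)(2 6)
  after f': (1 2 5 7 3)
  after f': (1 6 5 7 4 3)

g' r f' f'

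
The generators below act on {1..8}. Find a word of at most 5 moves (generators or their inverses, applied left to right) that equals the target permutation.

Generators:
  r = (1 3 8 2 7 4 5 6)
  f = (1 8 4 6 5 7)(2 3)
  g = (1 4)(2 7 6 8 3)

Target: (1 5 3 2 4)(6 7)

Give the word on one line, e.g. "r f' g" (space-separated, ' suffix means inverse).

f g' f

  after f: (1 8 4 6 5 7)(2 3)
  after g': (1 6 5 2 8)(4 7)
  after f: (1 5 3 2 4)(6 7)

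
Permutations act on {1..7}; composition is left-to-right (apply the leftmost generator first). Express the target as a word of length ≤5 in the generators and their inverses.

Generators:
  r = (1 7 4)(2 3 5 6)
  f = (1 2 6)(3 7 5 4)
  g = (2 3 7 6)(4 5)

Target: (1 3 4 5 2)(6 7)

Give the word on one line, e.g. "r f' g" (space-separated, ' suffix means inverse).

  after f': (1 6 2)(3 4 5 7)
  after g: (1 2)(3 5 6)
  after g: (1 3 4 5 2)(6 7)

f' g g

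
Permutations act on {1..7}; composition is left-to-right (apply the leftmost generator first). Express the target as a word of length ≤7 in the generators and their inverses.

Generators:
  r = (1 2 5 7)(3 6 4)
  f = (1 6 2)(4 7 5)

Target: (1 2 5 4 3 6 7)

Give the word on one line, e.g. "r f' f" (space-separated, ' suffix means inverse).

f r' f r f

  after f: (1 6 2)(4 7 5)
  after r': (1 3 4 5 6)(2 7)
  after f: (1 3 7)(2 5)
  after r: (1 6 4 3)(2 7)
  after f: (1 2 5 4 3 6 7)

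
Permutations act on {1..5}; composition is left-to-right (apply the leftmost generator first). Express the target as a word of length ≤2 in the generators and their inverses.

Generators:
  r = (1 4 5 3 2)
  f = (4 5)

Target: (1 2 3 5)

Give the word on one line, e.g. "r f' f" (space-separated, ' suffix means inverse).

f r'

  after f: (4 5)
  after r': (1 2 3 5)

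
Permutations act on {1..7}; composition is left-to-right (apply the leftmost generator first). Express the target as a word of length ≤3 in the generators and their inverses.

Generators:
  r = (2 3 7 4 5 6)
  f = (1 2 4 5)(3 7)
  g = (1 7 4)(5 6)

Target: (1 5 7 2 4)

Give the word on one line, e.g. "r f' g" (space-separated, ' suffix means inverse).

  after f: (1 2 4 5)(3 7)
  after r': (1 6 5)(2 7)
  after g: (1 5 7 2 4)

f r' g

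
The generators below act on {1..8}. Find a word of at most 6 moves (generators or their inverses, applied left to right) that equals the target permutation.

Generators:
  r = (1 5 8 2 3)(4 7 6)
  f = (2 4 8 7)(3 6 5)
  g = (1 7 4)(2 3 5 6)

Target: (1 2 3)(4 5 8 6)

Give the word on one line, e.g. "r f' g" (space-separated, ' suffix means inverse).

  after f': (2 7 8 4)(3 5 6)
  after r: (1 5 4 3 8 7 2 6)
  after f: (1 3 7 4 6)(2 5 8)
  after g': (1 2 3)(4 5 8 6)

f' r f g'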